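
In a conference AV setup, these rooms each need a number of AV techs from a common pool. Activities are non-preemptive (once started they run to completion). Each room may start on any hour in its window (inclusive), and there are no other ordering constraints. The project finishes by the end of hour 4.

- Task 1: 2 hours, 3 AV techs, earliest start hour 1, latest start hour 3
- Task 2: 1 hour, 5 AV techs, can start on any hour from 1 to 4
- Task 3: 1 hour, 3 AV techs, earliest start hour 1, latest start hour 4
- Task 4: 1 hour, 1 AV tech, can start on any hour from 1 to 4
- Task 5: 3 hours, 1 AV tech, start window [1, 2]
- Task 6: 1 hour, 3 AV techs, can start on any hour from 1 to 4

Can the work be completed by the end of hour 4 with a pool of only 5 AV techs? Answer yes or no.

Total AV tech-hours = 21; over 4 hours the average is 21/4 > 5, so some hour must exceed 5.

no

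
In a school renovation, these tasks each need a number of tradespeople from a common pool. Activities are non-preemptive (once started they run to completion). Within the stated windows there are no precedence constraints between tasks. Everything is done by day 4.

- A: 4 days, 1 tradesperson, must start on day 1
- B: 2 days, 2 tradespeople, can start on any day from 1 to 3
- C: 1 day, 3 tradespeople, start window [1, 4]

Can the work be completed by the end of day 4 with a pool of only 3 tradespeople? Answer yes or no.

The minimum achievable peak is 4; 3 < 4, so no feasible schedule stays within the cap.

no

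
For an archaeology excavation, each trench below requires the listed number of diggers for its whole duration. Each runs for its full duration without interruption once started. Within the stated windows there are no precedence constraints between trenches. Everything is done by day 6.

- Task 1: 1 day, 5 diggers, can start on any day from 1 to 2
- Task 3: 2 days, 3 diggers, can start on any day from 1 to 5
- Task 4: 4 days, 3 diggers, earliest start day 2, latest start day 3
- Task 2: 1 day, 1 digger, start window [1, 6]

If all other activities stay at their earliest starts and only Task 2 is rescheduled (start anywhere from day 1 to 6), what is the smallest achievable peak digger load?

8

Task 2@1: d1:9  d2:6  d3:3  d4:3  d5:3  d6:0 → peak 9
Task 2@2: d1:8  d2:7  d3:3  d4:3  d5:3  d6:0 → peak 8
Task 2@3: d1:8  d2:6  d3:4  d4:3  d5:3  d6:0 → peak 8
Task 2@4: d1:8  d2:6  d3:3  d4:4  d5:3  d6:0 → peak 8
Task 2@5: d1:8  d2:6  d3:3  d4:3  d5:4  d6:0 → peak 8
Task 2@6: d1:8  d2:6  d3:3  d4:3  d5:3  d6:1 → peak 8
Best is Task 2@2, peak 8.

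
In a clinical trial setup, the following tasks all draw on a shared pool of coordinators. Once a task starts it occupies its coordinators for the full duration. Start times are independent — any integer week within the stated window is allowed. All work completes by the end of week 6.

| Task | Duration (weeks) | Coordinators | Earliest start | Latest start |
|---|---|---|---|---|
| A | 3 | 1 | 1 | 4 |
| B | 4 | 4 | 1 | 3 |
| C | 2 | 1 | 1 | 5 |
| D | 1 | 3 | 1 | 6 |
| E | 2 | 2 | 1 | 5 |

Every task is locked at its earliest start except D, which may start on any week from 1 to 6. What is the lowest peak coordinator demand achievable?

8

D@1: w1:11  w2:8  w3:5  w4:4  w5:0  w6:0 → peak 11
D@2: w1:8  w2:11  w3:5  w4:4  w5:0  w6:0 → peak 11
D@3: w1:8  w2:8  w3:8  w4:4  w5:0  w6:0 → peak 8
D@4: w1:8  w2:8  w3:5  w4:7  w5:0  w6:0 → peak 8
D@5: w1:8  w2:8  w3:5  w4:4  w5:3  w6:0 → peak 8
D@6: w1:8  w2:8  w3:5  w4:4  w5:0  w6:3 → peak 8
Best is D@3, peak 8.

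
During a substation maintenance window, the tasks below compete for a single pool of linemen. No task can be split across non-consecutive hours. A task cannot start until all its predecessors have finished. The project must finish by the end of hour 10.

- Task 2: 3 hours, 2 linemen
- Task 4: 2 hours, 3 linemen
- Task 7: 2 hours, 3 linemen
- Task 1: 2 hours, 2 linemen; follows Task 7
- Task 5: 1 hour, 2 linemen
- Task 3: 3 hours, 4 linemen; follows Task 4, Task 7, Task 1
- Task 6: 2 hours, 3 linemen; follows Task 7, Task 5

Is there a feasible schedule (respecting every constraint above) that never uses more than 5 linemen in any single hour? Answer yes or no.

yes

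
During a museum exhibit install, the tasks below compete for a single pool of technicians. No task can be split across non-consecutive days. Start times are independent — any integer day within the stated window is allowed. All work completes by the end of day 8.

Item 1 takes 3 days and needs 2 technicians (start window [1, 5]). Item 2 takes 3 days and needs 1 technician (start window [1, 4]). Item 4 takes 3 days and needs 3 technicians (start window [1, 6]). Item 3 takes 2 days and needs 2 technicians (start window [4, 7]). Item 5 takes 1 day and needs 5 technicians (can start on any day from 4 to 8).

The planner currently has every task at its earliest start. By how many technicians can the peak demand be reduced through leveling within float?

Early-start peak: d1:6  d2:6  d3:6  d4:7  d5:2  d6:0  d7:0  d8:0 ⇒ 7.
Leveled (Item 1@1, Item 2@1, Item 4@4, Item 3@4, Item 5@7): d1:3  d2:3  d3:3  d4:5  d5:5  d6:3  d7:5  d8:0 ⇒ 5.
Reduction 7 − 5 = 2.

2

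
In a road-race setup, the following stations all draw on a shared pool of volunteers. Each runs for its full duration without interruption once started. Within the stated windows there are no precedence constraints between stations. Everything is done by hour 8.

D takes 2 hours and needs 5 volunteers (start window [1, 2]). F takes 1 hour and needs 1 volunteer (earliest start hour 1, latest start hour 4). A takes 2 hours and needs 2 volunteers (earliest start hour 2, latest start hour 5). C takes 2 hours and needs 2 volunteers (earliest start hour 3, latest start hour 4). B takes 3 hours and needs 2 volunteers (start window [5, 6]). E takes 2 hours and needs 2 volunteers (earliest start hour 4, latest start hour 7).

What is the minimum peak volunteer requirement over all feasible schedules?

5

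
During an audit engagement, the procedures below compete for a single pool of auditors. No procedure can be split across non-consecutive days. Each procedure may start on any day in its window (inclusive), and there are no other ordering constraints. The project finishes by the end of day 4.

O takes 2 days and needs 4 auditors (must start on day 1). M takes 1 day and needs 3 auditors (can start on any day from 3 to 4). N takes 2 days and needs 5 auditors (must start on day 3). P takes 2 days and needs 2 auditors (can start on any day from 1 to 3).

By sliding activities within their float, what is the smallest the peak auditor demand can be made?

8

Schedule O@1, M@3, N@3, P@1: d1:6  d2:6  d3:8  d4:5 — peak 8.
No arrangement of the 6 feasible schedules does better.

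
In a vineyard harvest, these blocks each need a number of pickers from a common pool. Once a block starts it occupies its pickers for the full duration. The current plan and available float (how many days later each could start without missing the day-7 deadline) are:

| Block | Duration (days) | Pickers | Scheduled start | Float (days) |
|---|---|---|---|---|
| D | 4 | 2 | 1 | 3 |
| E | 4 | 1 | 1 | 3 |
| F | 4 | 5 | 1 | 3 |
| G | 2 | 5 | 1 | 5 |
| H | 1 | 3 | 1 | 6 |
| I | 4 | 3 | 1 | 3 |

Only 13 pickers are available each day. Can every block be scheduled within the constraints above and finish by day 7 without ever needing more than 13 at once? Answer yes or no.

yes

Schedule D@1, E@1, F@1, G@5, H@1, I@2: d1:11  d2:11  d3:11  d4:11  d5:8  d6:5  d7:0 — peak 11 ≤ 13.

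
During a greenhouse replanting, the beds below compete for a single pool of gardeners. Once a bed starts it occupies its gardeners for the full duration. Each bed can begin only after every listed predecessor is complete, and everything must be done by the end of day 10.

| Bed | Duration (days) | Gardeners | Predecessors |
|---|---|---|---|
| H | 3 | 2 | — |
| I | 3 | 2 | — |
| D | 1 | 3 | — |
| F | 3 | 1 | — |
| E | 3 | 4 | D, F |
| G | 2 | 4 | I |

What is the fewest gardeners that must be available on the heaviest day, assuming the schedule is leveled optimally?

5

Early-start (H@1, I@1, D@1, F@1, E@4, G@4) gives peak 8: d1:8  d2:5  d3:5  d4:8  d5:8  d6:4  d7:0  d8:0  d9:0  d10:0.
Shift D→4, E→5, G→8.
Schedule H@1, I@1, D@4, F@1, E@5, G@8: d1:5  d2:5  d3:5  d4:3  d5:4  d6:4  d7:4  d8:4  d9:4  d10:0 — peak 5.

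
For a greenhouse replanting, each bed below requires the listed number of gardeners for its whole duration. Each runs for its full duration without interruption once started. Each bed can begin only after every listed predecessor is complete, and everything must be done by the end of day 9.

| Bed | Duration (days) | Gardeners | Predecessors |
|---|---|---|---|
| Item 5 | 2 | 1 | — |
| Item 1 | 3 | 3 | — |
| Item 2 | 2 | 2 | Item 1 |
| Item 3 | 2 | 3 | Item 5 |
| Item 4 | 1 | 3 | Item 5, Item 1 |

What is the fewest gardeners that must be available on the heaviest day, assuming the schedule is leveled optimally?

Early-start (Item 5@1, Item 1@1, Item 2@4, Item 3@3, Item 4@4) gives peak 8: d1:4  d2:4  d3:6  d4:8  d5:2  d6:0  d7:0  d8:0  d9:0.
Shift Item 5→4, Item 3→6, Item 4→8.
Schedule Item 5@4, Item 1@1, Item 2@4, Item 3@6, Item 4@8: d1:3  d2:3  d3:3  d4:3  d5:3  d6:3  d7:3  d8:3  d9:0 — peak 3.
Total gardener-days = 24 over 9 days ⇒ peak ≥ ⌈24/9⌉ = 3, so 3 is optimal.

3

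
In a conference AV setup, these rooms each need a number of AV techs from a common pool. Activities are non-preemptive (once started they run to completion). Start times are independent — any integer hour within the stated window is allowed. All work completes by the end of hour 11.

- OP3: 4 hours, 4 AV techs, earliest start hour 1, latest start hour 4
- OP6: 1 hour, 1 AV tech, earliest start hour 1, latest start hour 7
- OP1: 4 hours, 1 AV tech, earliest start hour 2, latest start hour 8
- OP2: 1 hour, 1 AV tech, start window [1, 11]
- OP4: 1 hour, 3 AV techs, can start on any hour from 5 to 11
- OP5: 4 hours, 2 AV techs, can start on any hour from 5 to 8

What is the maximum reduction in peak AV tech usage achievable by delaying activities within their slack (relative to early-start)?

Early-start peak: h1:6  h2:5  h3:5  h4:5  h5:6  h6:2  h7:2  h8:2  h9:0  h10:0  h11:0 ⇒ 6.
Leveled (OP3@1, OP6@5, OP1@5, OP2@5, OP4@6, OP5@7): h1:4  h2:4  h3:4  h4:4  h5:3  h6:4  h7:3  h8:3  h9:2  h10:2  h11:0 ⇒ 4.
Reduction 6 − 4 = 2.

2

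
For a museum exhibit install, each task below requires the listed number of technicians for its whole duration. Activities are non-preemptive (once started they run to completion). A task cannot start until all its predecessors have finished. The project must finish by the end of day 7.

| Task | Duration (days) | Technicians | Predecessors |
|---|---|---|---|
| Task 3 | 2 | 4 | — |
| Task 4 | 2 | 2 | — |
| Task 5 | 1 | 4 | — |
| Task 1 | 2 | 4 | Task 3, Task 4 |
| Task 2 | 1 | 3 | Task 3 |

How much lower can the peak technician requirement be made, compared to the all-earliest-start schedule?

5

Early-start peak: d1:10  d2:6  d3:7  d4:4  d5:0  d6:0  d7:0 ⇒ 10.
Leveled (Task 3@1, Task 4@3, Task 5@5, Task 1@6, Task 2@3): d1:4  d2:4  d3:5  d4:2  d5:4  d6:4  d7:4 ⇒ 5.
Reduction 10 − 5 = 5.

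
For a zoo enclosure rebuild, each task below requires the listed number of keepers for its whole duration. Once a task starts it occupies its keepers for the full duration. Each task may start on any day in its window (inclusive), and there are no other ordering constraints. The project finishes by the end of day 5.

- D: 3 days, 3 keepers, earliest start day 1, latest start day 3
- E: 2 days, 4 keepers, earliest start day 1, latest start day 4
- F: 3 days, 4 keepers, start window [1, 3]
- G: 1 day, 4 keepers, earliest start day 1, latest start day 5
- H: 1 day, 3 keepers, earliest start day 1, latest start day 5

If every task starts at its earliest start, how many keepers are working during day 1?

18

At early start, day 1 has: D, E, F, G, H.
Demand: 3 + 4 + 4 + 4 + 3 = 18.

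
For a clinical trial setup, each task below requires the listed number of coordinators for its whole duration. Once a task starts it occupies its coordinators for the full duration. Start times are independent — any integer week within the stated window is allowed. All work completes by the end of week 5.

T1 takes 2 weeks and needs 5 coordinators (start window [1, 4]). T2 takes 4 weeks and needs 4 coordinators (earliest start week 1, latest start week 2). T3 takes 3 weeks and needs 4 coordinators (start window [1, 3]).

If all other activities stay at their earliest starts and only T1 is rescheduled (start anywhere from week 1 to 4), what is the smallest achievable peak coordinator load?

T1@1: w1:13  w2:13  w3:8  w4:4  w5:0 → peak 13
T1@2: w1:8  w2:13  w3:13  w4:4  w5:0 → peak 13
T1@3: w1:8  w2:8  w3:13  w4:9  w5:0 → peak 13
T1@4: w1:8  w2:8  w3:8  w4:9  w5:5 → peak 9
Best is T1@4, peak 9.

9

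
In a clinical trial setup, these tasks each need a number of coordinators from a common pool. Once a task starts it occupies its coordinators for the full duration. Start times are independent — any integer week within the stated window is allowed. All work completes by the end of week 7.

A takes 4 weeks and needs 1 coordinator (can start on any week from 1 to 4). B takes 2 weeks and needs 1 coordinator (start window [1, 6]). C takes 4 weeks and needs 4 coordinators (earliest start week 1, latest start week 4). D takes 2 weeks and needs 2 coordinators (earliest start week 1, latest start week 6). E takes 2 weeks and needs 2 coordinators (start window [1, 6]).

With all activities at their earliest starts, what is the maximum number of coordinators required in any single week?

Early-start schedule: A@1, B@1, C@1, D@1, E@1.
Load per week: week 1: 10, week 2: 10, week 3: 5, week 4: 5, week 5: 0, week 6: 0, week 7: 0.
Peak is 10.

10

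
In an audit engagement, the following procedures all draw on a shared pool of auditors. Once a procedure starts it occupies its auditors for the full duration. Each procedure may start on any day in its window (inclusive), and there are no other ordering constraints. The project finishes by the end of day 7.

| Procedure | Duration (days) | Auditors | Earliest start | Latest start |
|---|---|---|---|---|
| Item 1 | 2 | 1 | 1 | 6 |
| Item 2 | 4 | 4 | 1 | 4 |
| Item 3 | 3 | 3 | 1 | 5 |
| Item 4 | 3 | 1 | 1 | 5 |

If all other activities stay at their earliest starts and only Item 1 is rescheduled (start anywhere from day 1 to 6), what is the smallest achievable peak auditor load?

8

Item 1@1: d1:9  d2:9  d3:8  d4:4  d5:0  d6:0  d7:0 → peak 9
Item 1@2: d1:8  d2:9  d3:9  d4:4  d5:0  d6:0  d7:0 → peak 9
Item 1@3: d1:8  d2:8  d3:9  d4:5  d5:0  d6:0  d7:0 → peak 9
Item 1@4: d1:8  d2:8  d3:8  d4:5  d5:1  d6:0  d7:0 → peak 8
Item 1@5: d1:8  d2:8  d3:8  d4:4  d5:1  d6:1  d7:0 → peak 8
Item 1@6: d1:8  d2:8  d3:8  d4:4  d5:0  d6:1  d7:1 → peak 8
Best is Item 1@4, peak 8.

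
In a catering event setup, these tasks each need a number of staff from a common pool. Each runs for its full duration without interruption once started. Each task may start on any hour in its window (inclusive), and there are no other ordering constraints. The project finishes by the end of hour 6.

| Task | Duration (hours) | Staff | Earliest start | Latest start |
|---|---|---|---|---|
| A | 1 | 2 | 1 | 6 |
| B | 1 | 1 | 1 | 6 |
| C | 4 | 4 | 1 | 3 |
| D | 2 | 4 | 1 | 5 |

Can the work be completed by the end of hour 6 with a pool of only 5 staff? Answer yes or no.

no

The minimum achievable peak is 6; 5 < 6, so no feasible schedule stays within the cap.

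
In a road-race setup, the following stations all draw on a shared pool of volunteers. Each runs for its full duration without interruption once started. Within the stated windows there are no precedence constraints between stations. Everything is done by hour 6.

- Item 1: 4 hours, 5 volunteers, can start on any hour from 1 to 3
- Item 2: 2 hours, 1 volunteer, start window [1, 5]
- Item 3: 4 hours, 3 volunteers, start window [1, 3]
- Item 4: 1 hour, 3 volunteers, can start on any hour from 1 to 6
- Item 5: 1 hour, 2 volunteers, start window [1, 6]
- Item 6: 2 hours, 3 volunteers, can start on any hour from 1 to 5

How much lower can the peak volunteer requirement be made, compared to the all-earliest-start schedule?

Early-start peak: h1:17  h2:12  h3:8  h4:8  h5:0  h6:0 ⇒ 17.
Leveled (Item 1@1, Item 2@5, Item 3@1, Item 4@5, Item 5@6, Item 6@5): h1:8  h2:8  h3:8  h4:8  h5:7  h6:6 ⇒ 8.
Reduction 17 − 8 = 9.

9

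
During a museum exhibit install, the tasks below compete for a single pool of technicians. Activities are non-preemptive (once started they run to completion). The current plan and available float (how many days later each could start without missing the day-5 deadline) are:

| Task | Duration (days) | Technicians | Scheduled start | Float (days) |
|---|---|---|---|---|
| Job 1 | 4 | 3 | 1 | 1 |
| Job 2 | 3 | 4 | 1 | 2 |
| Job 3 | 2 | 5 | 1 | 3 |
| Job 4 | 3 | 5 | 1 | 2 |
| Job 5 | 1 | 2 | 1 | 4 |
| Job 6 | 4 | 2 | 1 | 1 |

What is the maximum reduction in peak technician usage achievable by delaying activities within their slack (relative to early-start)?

Early-start peak: d1:21  d2:19  d3:14  d4:5  d5:0 ⇒ 21.
Leveled (Job 1@1, Job 2@1, Job 3@1, Job 4@3, Job 5@1, Job 6@2): d1:14  d2:14  d3:14  d4:10  d5:7 ⇒ 14.
Reduction 21 − 14 = 7.

7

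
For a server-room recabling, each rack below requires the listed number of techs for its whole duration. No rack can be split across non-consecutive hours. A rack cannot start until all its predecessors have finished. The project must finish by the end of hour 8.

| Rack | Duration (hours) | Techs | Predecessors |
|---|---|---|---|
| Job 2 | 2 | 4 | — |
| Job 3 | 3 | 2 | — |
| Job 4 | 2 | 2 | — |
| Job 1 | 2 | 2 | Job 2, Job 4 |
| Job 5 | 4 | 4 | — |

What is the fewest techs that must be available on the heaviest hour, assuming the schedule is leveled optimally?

6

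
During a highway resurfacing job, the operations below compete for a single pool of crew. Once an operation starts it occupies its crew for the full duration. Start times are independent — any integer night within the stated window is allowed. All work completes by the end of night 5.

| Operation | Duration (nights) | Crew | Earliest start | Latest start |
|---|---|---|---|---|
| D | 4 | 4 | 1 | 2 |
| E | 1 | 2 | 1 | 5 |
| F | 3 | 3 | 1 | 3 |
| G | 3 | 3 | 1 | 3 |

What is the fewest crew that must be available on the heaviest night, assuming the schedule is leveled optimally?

10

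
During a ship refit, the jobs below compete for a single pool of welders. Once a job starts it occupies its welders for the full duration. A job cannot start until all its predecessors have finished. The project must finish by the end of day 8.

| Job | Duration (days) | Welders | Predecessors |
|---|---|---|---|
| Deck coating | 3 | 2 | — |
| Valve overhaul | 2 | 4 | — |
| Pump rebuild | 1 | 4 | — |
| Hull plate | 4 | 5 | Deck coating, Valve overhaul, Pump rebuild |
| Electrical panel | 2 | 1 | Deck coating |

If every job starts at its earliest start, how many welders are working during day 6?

5

At early start, day 6 has: Hull plate.
Demand: 5 = 5.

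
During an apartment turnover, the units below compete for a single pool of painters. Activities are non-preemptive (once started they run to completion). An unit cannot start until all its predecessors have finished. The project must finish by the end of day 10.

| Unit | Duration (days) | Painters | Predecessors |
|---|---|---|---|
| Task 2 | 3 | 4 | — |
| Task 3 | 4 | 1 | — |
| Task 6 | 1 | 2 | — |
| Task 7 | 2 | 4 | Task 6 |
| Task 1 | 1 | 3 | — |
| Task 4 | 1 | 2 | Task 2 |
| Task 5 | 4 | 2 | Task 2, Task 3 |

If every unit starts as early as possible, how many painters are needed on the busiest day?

10

Early-start schedule: Task 2@1, Task 3@1, Task 6@1, Task 7@2, Task 1@1, Task 4@4, Task 5@5.
Load per day: day 1: 10, day 2: 9, day 3: 9, day 4: 3, day 5: 2, day 6: 2, day 7: 2, day 8: 2, day 9: 0, day 10: 0.
Peak is 10.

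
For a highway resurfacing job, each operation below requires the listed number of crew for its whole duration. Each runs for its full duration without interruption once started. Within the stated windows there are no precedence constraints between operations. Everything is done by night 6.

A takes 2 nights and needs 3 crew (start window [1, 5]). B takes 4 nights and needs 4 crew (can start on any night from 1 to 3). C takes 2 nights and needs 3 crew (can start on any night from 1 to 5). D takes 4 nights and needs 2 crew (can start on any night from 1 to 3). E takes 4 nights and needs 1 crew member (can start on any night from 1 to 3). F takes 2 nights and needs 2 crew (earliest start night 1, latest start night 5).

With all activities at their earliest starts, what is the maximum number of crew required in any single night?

Early-start schedule: A@1, B@1, C@1, D@1, E@1, F@1.
Load per night: night 1: 15, night 2: 15, night 3: 7, night 4: 7, night 5: 0, night 6: 0.
Peak is 15.

15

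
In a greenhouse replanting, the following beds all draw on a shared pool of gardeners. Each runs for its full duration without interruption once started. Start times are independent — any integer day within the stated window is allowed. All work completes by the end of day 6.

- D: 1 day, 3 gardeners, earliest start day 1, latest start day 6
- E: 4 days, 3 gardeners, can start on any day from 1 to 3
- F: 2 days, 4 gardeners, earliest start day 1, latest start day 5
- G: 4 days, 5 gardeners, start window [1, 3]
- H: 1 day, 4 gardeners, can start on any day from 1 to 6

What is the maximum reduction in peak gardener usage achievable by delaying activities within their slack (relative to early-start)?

Early-start peak: d1:19  d2:12  d3:8  d4:8  d5:0  d6:0 ⇒ 19.
Leveled (D@1, E@2, F@5, G@1, H@6): d1:8  d2:8  d3:8  d4:8  d5:7  d6:8 ⇒ 8.
Reduction 19 − 8 = 11.

11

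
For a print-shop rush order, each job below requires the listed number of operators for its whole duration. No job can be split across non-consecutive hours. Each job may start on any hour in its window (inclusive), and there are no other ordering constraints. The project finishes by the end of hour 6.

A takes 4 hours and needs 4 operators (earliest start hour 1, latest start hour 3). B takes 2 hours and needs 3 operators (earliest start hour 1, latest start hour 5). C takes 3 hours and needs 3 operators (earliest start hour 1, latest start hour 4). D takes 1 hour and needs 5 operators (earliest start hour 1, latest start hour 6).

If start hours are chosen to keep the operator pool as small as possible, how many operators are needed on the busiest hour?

7

Early-start (A@1, B@1, C@1, D@1) gives peak 15: h1:15  h2:10  h3:7  h4:4  h5:0  h6:0.
Shift C→3, D→6.
Schedule A@1, B@1, C@3, D@6: h1:7  h2:7  h3:7  h4:7  h5:3  h6:5 — peak 7.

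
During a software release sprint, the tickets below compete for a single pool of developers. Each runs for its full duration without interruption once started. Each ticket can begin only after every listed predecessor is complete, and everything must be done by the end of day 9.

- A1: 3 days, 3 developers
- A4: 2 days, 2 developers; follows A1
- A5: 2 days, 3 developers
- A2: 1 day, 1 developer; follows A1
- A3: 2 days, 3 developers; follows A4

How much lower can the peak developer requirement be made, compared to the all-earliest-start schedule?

Early-start peak: d1:6  d2:6  d3:3  d4:3  d5:2  d6:3  d7:3  d8:0  d9:0 ⇒ 6.
Leveled (A1@1, A4@4, A5@6, A2@4, A3@8): d1:3  d2:3  d3:3  d4:3  d5:2  d6:3  d7:3  d8:3  d9:3 ⇒ 3.
Reduction 6 − 3 = 3.

3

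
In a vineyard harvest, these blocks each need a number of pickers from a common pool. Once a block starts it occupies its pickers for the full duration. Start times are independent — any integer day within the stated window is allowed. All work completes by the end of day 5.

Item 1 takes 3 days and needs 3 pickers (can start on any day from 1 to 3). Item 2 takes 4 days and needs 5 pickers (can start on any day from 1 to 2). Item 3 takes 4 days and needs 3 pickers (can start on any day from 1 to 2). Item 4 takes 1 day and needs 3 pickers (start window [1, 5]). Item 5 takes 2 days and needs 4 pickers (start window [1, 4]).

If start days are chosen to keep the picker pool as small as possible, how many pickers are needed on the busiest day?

12

Early-start (Item 1@1, Item 2@1, Item 3@1, Item 4@1, Item 5@1) gives peak 18: d1:18  d2:15  d3:11  d4:8  d5:0.
Shift Item 4→5, Item 5→4.
Schedule Item 1@1, Item 2@1, Item 3@1, Item 4@5, Item 5@4: d1:11  d2:11  d3:11  d4:12  d5:7 — peak 12.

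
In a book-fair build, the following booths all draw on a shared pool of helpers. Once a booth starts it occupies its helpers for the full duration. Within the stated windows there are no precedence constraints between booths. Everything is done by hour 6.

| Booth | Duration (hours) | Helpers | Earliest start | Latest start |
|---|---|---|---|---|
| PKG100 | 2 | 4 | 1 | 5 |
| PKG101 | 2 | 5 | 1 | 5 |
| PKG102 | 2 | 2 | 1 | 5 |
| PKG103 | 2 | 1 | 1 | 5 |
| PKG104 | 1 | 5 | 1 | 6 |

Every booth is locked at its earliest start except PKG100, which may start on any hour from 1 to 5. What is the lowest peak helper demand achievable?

13

PKG100@1: h1:17  h2:12  h3:0  h4:0  h5:0  h6:0 → peak 17
PKG100@2: h1:13  h2:12  h3:4  h4:0  h5:0  h6:0 → peak 13
PKG100@3: h1:13  h2:8  h3:4  h4:4  h5:0  h6:0 → peak 13
PKG100@4: h1:13  h2:8  h3:0  h4:4  h5:4  h6:0 → peak 13
PKG100@5: h1:13  h2:8  h3:0  h4:0  h5:4  h6:4 → peak 13
Best is PKG100@2, peak 13.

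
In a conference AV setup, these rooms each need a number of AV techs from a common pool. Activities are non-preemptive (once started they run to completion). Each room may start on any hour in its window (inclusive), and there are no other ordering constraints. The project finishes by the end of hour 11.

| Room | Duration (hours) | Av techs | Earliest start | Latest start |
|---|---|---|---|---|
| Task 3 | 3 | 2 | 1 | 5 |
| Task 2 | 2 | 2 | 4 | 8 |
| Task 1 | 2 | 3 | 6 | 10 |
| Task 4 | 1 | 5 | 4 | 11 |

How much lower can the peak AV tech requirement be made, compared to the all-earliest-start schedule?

Early-start peak: h1:2  h2:2  h3:2  h4:7  h5:2  h6:3  h7:3  h8:0  h9:0  h10:0  h11:0 ⇒ 7.
Leveled (Task 3@1, Task 2@4, Task 1@6, Task 4@8): h1:2  h2:2  h3:2  h4:2  h5:2  h6:3  h7:3  h8:5  h9:0  h10:0  h11:0 ⇒ 5.
Reduction 7 − 5 = 2.

2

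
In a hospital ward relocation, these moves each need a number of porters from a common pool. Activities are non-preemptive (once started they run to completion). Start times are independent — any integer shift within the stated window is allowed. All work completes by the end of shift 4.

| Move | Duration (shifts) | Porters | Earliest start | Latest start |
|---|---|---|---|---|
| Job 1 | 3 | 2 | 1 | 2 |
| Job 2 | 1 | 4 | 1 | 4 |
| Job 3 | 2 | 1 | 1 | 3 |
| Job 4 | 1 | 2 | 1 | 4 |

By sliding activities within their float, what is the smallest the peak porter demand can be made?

4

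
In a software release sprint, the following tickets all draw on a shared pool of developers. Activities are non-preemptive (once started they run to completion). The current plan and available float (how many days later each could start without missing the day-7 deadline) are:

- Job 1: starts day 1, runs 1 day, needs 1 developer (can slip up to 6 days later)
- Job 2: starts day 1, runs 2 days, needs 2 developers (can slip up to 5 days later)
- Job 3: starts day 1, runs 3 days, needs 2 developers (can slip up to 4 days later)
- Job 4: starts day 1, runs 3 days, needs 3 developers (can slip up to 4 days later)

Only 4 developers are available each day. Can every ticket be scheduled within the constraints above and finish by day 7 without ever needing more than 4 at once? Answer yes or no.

yes

Schedule Job 1@1, Job 2@1, Job 3@2, Job 4@5: d1:3  d2:4  d3:2  d4:2  d5:3  d6:3  d7:3 — peak 4 ≤ 4.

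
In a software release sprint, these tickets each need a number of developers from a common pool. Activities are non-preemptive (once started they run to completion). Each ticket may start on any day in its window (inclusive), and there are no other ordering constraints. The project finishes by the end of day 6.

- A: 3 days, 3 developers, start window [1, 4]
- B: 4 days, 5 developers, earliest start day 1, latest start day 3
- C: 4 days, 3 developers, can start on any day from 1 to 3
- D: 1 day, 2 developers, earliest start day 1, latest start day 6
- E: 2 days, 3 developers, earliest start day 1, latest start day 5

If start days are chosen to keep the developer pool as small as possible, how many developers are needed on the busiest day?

Early-start (A@1, B@1, C@1, D@1, E@1) gives peak 16: d1:16  d2:14  d3:11  d4:8  d5:0  d6:0.
Shift D→4, E→5.
Schedule A@1, B@1, C@1, D@4, E@5: d1:11  d2:11  d3:11  d4:10  d5:3  d6:3 — peak 11.

11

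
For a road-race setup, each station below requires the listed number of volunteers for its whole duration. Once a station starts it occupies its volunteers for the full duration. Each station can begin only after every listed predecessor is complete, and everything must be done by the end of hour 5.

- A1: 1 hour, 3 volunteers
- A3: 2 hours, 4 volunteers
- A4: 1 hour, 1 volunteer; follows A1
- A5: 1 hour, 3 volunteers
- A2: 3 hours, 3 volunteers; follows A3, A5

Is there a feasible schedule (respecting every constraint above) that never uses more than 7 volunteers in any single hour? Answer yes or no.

Schedule A1@1, A3@1, A4@3, A5@2, A2@3: h1:7  h2:7  h3:4  h4:3  h5:3 — peak 7 ≤ 7.

yes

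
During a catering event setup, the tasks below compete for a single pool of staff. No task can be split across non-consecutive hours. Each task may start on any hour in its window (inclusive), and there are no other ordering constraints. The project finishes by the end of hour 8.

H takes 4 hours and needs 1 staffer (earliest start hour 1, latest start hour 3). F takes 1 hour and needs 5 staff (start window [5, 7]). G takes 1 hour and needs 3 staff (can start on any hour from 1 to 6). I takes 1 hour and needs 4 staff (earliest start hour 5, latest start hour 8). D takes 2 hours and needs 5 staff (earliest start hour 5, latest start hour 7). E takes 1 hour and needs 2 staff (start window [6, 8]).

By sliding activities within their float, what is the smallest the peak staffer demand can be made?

6

Early-start (H@1, F@5, G@1, I@5, D@5, E@6) gives peak 14: h1:4  h2:1  h3:1  h4:1  h5:14  h6:7  h7:0  h8:0.
Shift I→6, D→7.
Schedule H@1, F@5, G@1, I@6, D@7, E@6: h1:4  h2:1  h3:1  h4:1  h5:5  h6:6  h7:5  h8:5 — peak 6.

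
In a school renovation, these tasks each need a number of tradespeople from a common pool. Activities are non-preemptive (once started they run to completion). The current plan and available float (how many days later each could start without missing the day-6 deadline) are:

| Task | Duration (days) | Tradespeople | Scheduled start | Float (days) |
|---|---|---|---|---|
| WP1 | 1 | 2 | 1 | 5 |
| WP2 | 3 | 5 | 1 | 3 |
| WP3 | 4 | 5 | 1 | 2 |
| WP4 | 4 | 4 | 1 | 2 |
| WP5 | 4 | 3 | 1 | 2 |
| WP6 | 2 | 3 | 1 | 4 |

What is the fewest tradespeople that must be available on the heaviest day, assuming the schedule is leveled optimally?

17

Early-start (WP1@1, WP2@1, WP3@1, WP4@1, WP5@1, WP6@1) gives peak 22: d1:22  d2:20  d3:17  d4:12  d5:0  d6:0.
Shift WP5→2, WP6→4.
Schedule WP1@1, WP2@1, WP3@1, WP4@1, WP5@2, WP6@4: d1:16  d2:17  d3:17  d4:15  d5:6  d6:0 — peak 17.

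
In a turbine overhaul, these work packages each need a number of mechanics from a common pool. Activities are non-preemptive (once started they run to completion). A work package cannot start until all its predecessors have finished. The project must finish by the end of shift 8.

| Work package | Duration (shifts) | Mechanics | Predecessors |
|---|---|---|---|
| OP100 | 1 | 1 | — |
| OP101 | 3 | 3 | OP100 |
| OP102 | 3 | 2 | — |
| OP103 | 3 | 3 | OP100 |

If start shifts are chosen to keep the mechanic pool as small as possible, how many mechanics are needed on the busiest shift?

5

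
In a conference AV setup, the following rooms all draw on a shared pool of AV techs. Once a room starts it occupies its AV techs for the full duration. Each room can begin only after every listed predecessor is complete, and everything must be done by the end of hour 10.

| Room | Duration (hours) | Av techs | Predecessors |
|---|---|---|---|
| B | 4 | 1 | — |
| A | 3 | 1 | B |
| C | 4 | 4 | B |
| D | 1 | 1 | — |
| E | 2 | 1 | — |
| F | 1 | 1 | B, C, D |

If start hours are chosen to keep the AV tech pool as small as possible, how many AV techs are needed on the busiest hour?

5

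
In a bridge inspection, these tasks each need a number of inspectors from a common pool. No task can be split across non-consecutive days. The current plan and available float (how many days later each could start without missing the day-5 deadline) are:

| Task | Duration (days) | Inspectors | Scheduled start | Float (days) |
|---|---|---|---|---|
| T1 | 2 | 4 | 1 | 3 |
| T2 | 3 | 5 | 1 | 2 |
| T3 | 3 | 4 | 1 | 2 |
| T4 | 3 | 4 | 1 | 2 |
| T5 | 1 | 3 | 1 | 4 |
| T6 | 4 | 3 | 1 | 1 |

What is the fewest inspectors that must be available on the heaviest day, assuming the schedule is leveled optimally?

16

Early-start (T1@1, T2@1, T3@1, T4@1, T5@1, T6@1) gives peak 23: d1:23  d2:20  d3:16  d4:3  d5:0.
Shift T4→3, T6→2.
Schedule T1@1, T2@1, T3@1, T4@3, T5@1, T6@2: d1:16  d2:16  d3:16  d4:7  d5:7 — peak 16.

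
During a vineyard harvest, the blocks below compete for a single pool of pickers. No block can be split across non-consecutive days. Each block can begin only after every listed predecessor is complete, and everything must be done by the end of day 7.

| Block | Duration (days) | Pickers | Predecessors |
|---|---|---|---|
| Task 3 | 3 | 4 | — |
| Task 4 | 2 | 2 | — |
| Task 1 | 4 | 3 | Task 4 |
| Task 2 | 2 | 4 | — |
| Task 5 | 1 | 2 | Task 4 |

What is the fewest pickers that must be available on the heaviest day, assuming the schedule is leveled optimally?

7

Early-start (Task 3@1, Task 4@1, Task 1@3, Task 2@1, Task 5@3) gives peak 10: d1:10  d2:10  d3:9  d4:3  d5:3  d6:3  d7:0.
Shift Task 2→4, Task 5→6.
Schedule Task 3@1, Task 4@1, Task 1@3, Task 2@4, Task 5@6: d1:6  d2:6  d3:7  d4:7  d5:7  d6:5  d7:0 — peak 7.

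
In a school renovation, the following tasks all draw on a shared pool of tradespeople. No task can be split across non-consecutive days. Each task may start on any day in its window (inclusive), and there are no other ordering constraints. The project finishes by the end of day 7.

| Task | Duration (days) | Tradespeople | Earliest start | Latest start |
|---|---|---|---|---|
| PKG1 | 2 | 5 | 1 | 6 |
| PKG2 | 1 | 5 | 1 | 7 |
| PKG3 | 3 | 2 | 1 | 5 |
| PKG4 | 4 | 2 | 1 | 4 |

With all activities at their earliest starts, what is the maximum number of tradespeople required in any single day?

14

Early-start schedule: PKG1@1, PKG2@1, PKG3@1, PKG4@1.
Load per day: day 1: 14, day 2: 9, day 3: 4, day 4: 2, day 5: 0, day 6: 0, day 7: 0.
Peak is 14.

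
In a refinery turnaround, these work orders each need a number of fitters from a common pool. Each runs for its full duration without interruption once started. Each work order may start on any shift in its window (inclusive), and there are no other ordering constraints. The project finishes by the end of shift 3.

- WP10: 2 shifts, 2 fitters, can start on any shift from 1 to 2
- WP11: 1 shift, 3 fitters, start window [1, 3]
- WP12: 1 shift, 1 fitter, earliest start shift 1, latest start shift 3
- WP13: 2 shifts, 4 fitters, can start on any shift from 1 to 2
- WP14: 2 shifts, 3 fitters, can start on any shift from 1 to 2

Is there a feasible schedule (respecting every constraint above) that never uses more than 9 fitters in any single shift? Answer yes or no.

yes

Schedule WP10@1, WP11@1, WP12@1, WP13@2, WP14@1: s1:9  s2:9  s3:4 — peak 9 ≤ 9.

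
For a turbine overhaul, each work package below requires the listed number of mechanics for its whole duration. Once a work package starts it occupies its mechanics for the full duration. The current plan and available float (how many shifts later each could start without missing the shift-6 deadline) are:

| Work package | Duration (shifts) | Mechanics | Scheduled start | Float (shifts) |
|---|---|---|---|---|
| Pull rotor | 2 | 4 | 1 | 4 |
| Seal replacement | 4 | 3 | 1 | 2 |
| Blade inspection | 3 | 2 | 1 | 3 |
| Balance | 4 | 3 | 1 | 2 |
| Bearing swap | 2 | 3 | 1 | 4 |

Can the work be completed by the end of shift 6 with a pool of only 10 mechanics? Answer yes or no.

yes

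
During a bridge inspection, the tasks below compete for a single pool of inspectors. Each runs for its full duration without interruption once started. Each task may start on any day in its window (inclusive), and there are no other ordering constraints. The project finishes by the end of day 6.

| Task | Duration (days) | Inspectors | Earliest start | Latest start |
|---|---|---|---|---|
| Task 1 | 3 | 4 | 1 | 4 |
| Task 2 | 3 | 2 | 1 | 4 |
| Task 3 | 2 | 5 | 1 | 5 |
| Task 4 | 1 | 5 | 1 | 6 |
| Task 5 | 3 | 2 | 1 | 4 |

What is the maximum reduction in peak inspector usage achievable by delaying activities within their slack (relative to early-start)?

Early-start peak: d1:18  d2:13  d3:8  d4:0  d5:0  d6:0 ⇒ 18.
Leveled (Task 1@1, Task 2@1, Task 3@4, Task 4@6, Task 5@4): d1:6  d2:6  d3:6  d4:7  d5:7  d6:7 ⇒ 7.
Reduction 18 − 7 = 11.

11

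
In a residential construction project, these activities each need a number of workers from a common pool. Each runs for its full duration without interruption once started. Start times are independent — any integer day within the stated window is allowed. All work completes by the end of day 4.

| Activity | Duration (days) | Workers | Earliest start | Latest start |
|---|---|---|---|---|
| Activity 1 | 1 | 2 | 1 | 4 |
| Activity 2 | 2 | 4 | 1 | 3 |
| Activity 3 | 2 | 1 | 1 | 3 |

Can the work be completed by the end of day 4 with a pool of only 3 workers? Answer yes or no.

The minimum achievable peak is 4; 3 < 4, so no feasible schedule stays within the cap.

no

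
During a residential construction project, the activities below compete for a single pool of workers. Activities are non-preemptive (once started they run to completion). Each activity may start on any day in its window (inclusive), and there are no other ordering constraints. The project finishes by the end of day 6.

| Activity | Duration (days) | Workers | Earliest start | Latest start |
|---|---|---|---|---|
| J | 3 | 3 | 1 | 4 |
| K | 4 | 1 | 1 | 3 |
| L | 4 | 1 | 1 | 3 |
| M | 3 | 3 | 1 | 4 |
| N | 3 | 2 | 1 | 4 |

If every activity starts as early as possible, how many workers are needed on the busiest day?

Early-start schedule: J@1, K@1, L@1, M@1, N@1.
Load per day: day 1: 10, day 2: 10, day 3: 10, day 4: 2, day 5: 0, day 6: 0.
Peak is 10.

10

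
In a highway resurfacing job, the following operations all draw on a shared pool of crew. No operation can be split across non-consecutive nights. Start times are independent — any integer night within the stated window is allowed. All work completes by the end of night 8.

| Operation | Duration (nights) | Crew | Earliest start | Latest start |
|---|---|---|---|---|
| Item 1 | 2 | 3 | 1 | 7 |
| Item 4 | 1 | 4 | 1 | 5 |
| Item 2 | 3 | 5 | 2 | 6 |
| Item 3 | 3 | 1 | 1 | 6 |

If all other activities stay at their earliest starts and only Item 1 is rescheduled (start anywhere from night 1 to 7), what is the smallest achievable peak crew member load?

Item 1@1: n1:8  n2:9  n3:6  n4:5  n5:0  n6:0  n7:0  n8:0 → peak 9
Item 1@2: n1:5  n2:9  n3:9  n4:5  n5:0  n6:0  n7:0  n8:0 → peak 9
Item 1@3: n1:5  n2:6  n3:9  n4:8  n5:0  n6:0  n7:0  n8:0 → peak 9
Item 1@4: n1:5  n2:6  n3:6  n4:8  n5:3  n6:0  n7:0  n8:0 → peak 8
Item 1@5: n1:5  n2:6  n3:6  n4:5  n5:3  n6:3  n7:0  n8:0 → peak 6
Item 1@6: n1:5  n2:6  n3:6  n4:5  n5:0  n6:3  n7:3  n8:0 → peak 6
Item 1@7: n1:5  n2:6  n3:6  n4:5  n5:0  n6:0  n7:3  n8:3 → peak 6
Best is Item 1@5, peak 6.

6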